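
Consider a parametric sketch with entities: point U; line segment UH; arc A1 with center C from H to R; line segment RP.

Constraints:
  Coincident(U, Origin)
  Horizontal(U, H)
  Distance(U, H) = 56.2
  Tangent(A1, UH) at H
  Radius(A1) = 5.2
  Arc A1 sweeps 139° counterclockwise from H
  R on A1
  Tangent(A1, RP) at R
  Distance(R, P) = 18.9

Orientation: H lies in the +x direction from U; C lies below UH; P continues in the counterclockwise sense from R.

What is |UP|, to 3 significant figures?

70.4

On A1, H sits at bearing 90° from C; a 139° counterclockwise sweep puts R at bearing 229°, so R = C + 5.2·(cos 229°, sin 229°) = (52.8, -9.12). Tangency of A1 to RP means the radius CR is perpendicular to RP, so RP runs along (−sin 229°, cos 229°); with |RP| = 18.9, P = (67.1, -21.5). Then |UP| = |P − U| = 70.4.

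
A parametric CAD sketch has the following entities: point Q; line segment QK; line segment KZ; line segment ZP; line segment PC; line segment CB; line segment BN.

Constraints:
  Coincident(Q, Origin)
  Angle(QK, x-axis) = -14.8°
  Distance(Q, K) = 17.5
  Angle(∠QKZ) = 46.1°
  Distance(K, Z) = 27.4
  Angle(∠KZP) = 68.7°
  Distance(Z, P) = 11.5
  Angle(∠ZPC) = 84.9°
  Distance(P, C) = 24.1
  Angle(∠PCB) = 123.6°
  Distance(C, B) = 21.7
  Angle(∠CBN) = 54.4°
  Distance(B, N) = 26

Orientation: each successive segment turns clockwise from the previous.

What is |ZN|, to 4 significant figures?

10.75

Q is at the origin; QK runs at -14.8° with length 17.5, so K = (16.92, -4.470). ∠QKZ = 46.1° gives KZ at -148.7° from the x-axis; with |KZ| = 27.4, Z = (-6.493, -18.71). ∠KZP = 68.7° gives ZP at 100.0° from the x-axis; with |ZP| = 11.5, P = (-8.490, -7.380). ∠ZPC = 84.9° gives PC at 4.900° from the x-axis; with |PC| = 24.1, C = (15.52, -5.321). ∠PCB = 123.6° gives CB at -51.50° from the x-axis; with |CB| = 21.7, B = (29.03, -22.30). ∠CBN = 54.4° gives BN at -177.1° from the x-axis; with |BN| = 26.0, N = (3.064, -23.62). Then |ZN| = |N − Z| = 10.75.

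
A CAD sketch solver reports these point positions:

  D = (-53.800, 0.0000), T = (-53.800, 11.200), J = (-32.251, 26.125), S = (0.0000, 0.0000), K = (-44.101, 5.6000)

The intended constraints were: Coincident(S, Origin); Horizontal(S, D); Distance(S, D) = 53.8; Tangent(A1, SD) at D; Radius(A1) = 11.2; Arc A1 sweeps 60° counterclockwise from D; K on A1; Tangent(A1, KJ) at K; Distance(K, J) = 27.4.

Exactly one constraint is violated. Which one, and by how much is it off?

Distance(K, J) = 27.4 — off by 3.70.

S = (0.00, 0.00) ✓; S.y = 0.00, D.y = 0.00 ✓; |SD| = 53.80 ✓; ∠(TD, DS) = 90.00° ✓; |TD| = 11.20 ✓; bearing(T→K) − bearing(T→D) = 60.00° ✓; |TK| = 11.20 ✓; ∠(TK, KJ) = 90.00° ✓; |KJ| = 23.70 ✗.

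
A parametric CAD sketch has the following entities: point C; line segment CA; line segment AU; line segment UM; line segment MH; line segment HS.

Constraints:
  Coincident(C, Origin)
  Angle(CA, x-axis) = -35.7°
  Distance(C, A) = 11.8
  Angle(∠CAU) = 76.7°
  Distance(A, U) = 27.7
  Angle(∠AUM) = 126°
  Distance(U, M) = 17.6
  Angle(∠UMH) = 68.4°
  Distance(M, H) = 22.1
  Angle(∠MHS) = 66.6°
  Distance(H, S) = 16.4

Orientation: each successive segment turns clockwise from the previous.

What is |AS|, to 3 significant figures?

19.5

∠UMH = 68.4° gives MH at 55.4° from the x-axis; with |MH| = 22.1, H = (-15.9, -2.91). ∠MHS = 66.6° gives HS at -58.0° from the x-axis; with |HS| = 16.4, S = (-7.23, -16.8). Then |AS| = |S − A| = 19.5.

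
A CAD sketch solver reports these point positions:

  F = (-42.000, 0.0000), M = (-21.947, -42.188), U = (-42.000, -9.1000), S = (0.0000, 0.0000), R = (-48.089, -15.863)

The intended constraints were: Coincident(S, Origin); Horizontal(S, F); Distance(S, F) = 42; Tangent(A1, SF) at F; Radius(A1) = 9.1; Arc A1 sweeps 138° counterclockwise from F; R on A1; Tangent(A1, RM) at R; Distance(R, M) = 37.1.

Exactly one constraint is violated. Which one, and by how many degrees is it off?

Tangent(A1, RM) at R — off by 3.20°.

S = (0.00, 0.00) ✓; S.y = 0.00, F.y = 0.00 ✓; |SF| = 42.00 ✓; ∠(UF, FS) = 90.00° ✓; |UF| = 9.100 ✓; bearing(U→R) − bearing(U→F) = 138.0° ✓; |UR| = 9.100 ✓; ∠(UR, RM) = 93.20° ✗; |RM| = 37.10 ✓.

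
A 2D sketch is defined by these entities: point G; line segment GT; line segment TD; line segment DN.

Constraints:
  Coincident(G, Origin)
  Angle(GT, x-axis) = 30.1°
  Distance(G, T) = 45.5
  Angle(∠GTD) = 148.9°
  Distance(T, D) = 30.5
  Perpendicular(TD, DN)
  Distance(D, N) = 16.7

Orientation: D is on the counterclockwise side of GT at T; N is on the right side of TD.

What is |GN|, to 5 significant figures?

80.255

∠GTD = 148.9°, so TD runs at 30.1° + (180° − 148.9°) = 61.200° from the x-axis; with |TD| = 30.5, D = T + 30.5·(cos 61.200°, sin 61.200°) = (54.058, 49.546). The perpendicularity gives DN at right angles to TD; with |DN| = 16.7 on the right of TD, N = D + 16.7·(0.87631, -0.48175) = (68.692, 41.501). Then |GN| = |N − G| = 80.255.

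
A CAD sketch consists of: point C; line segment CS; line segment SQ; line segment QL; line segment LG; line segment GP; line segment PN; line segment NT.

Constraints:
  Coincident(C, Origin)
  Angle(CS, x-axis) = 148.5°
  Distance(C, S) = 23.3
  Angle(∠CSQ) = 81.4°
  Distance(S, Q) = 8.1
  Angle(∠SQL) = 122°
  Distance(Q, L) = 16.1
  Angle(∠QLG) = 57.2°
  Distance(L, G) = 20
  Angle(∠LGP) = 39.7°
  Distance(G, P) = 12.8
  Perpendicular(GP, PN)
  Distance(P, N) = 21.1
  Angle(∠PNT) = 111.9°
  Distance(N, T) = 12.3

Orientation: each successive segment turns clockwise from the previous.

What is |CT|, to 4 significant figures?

14.03

C is at the origin; CS runs at 148.5° with length 23.3, so S = (-19.87, 12.17). ∠CSQ = 81.4° gives SQ at 49.90° from the x-axis; with |SQ| = 8.1, Q = (-14.65, 18.37). ∠SQL = 122.0° gives QL at -8.100° from the x-axis; with |QL| = 16.1, L = (1.290, 16.10). ∠QLG = 57.2° gives LG at -130.9° from the x-axis; with |LG| = 20.0, G = (-11.80, 0.9845). ∠LGP = 39.7° gives GP at 88.80° from the x-axis; with |GP| = 12.8, P = (-11.54, 13.78). GP is perpendicular to PN, so PN runs at -1.200°; with |PN| = 21.1, N = (9.559, 13.34). ∠PNT = 111.9° gives NT at -69.30° from the x-axis; with |NT| = 12.3, T = (13.91, 1.834). Then |CT| = |T − C| = 14.03.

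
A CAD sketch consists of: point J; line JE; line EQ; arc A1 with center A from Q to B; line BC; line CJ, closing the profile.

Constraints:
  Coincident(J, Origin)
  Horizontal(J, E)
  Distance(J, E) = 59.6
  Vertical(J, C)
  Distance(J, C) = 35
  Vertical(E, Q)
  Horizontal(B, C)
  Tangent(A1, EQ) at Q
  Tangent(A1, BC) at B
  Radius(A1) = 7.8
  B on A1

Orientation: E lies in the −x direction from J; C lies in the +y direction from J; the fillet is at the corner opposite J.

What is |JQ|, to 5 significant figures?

65.513

J is at the origin; JE is horizontal with |JE| = 59.6 and E on the −x side, so E = (-59.600, 0.0000). JC is vertical with |JC| = 35.0 and C on the +y side, so C = (0.0000, 35.000). The virtual corner opposite J is at (-59.600, 35.000). Since A1 is tangent to EQ there, AQ ⟂ EQ and A1 meets BC tangentially, so AB is at right angles to BC, with radius 7.8, so the center A sits 7.8 in from both sides at A = (-51.800, 27.200). That places the tangent points at Q = (-59.600, 27.200) on EQ and B = (-51.800, 35.000) on BC. Then |JQ| = |Q − J| = 65.513.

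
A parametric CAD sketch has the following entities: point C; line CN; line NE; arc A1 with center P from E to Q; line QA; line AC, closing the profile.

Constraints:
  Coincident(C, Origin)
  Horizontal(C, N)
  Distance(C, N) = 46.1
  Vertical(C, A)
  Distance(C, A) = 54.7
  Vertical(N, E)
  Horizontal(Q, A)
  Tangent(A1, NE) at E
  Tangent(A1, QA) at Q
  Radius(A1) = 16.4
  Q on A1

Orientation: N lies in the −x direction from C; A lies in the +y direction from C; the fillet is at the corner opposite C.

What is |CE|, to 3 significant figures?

59.9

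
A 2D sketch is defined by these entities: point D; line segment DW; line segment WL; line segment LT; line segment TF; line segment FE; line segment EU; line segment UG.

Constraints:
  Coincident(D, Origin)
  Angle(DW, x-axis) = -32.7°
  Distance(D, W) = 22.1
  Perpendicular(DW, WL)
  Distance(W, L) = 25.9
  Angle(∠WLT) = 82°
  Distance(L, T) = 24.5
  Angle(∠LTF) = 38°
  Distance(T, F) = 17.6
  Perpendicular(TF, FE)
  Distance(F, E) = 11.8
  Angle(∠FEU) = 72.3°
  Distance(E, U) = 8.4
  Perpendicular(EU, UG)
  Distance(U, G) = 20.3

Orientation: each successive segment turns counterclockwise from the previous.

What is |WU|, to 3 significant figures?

28.1

D is at the origin; DW runs at -32.7° with length 22.1, so W = (18.6, -11.9). DW ⟂ WL, so WL runs at 57.3°; with |WL| = 25.9, L = (32.6, 9.86). ∠WLT = 82.0° gives LT at 155° from the x-axis; with |LT| = 24.5, T = (10.3, 20.1). ∠LTF = 38.0° gives TF at -62.7° from the x-axis; with |TF| = 17.6, F = (18.4, 4.45). TF ⟂ FE, so FE runs at 27.3°; with |FE| = 11.8, E = (28.9, 9.87). ∠FEU = 72.3° gives EU at 135° from the x-axis; with |EU| = 8.4, U = (22.9, 15.8). Then |WU| = |U − W| = 28.1.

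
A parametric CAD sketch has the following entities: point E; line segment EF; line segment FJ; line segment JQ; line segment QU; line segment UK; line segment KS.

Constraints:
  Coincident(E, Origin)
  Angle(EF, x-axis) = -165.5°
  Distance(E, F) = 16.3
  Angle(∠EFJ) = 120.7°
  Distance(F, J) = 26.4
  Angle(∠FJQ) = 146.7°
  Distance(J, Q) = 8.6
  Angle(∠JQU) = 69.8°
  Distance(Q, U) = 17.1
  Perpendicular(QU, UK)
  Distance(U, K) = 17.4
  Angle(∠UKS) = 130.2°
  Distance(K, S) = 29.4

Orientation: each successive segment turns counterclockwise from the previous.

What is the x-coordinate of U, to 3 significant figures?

-7.01

E is at the origin; EF runs at -165.5° with length 16.3, so F = (-15.8, -4.08). ∠EFJ = 120.7° gives FJ at -106° from the x-axis; with |FJ| = 26.4, J = (-23.1, -29.4). ∠FJQ = 146.7° gives JQ at -72.9° from the x-axis; with |JQ| = 8.6, Q = (-20.6, -37.7). ∠JQU = 69.8° gives QU at 37.3° from the x-axis; with |QU| = 17.1, U = (-7.01, -27.3). So U.x = -7.01.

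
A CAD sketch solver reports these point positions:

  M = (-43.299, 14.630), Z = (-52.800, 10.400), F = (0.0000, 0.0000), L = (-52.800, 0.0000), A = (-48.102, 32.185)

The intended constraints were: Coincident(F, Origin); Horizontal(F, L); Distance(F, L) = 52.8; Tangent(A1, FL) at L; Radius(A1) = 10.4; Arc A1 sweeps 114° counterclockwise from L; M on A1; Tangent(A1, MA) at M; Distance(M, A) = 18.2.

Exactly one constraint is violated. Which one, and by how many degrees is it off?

Tangent(A1, MA) at M — off by 8.70°.

F = (0.00, 0.00) ✓; F.y = 0.00, L.y = 0.00 ✓; |FL| = 52.80 ✓; ∠(ZL, LF) = 90.00° ✓; |ZL| = 10.40 ✓; bearing(Z→M) − bearing(Z→L) = 114.0° ✓; |ZM| = 10.40 ✓; ∠(ZM, MA) = 98.70° ✗; |MA| = 18.20 ✓.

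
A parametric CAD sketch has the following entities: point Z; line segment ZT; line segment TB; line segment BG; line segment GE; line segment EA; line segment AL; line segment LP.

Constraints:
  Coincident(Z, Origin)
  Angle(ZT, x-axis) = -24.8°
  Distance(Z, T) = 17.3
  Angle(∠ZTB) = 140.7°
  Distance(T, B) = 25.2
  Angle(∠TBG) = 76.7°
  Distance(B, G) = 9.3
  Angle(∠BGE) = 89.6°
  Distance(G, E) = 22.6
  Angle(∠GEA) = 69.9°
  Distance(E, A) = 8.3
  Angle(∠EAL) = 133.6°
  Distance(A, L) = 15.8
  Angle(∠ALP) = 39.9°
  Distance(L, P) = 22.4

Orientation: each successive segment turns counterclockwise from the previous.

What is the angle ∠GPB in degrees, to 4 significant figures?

23.81°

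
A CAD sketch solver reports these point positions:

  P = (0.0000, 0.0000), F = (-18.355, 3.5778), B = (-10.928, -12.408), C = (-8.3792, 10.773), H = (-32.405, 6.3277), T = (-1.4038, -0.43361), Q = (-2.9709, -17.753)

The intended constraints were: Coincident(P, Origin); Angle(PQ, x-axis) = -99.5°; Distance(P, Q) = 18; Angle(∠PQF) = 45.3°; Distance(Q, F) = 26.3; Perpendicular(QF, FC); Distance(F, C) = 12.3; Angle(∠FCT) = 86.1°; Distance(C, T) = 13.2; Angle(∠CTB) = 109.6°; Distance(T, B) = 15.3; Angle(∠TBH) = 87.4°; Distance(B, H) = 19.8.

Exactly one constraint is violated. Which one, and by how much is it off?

Distance(B, H) = 19.8 — off by 8.70.

P = (0.00, 0.00) ✓; PQ at -99.50° ✓; |PQ| = 18.00 ✓; ∠PQF = 45.30° ✓; |QF| = 26.30 ✓; ∠(QF, FC) = 90.00° ✓; |FC| = 12.30 ✓; ∠FCT = 86.10° ✓; |CT| = 13.20 ✓; ∠CTB = 109.6° ✓; |TB| = 15.30 ✓; ∠TBH = 87.40° ✓; |BH| = 28.50 ✗.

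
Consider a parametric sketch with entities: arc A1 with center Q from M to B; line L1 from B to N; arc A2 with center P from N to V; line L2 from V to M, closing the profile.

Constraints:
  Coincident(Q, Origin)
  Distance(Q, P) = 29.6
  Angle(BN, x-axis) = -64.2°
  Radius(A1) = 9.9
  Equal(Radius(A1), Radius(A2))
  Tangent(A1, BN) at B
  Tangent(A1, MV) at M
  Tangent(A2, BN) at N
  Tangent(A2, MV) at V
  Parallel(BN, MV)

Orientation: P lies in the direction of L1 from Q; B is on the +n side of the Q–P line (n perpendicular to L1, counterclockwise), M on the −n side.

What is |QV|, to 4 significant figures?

31.21

Tangency of A1 to both parallel lines with radius 9.9 puts B and M at Q ± 9.9·n: B = (8.913, 4.309), M = (-8.913, -4.309). Equal radii place N and V the same way about P: N = P + 9.9·n = (21.80, -22.34), V = P − 9.9·n = (3.970, -30.96). Then |QV| = |V − Q| = 31.21.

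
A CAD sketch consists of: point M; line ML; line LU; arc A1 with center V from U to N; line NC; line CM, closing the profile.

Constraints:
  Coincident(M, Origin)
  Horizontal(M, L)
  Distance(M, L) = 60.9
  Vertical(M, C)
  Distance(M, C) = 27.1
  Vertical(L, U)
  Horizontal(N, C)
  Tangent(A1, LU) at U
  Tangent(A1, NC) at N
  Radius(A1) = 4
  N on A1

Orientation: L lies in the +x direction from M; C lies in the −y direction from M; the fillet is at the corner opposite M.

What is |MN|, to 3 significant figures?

63.0

M is at the origin; M and L share the same y with |ML| = 60.9 and L on the +x side, so L = (60.9, 0.00). MC is vertical with |MC| = 27.1 and C on the −y side, so C = (0.00, -27.1). The virtual corner opposite M is at (60.9, -27.1). A1 meets LU tangentially, so VU is at right angles to LU and since A1 is tangent to NC there, VN ⟂ NC, with radius 4.0, so the center V sits 4.0 in from both sides at V = (56.9, -23.1). That places the tangent points at U = (60.9, -23.1) on LU and N = (56.9, -27.1) on NC. Then |MN| = |N − M| = 63.0.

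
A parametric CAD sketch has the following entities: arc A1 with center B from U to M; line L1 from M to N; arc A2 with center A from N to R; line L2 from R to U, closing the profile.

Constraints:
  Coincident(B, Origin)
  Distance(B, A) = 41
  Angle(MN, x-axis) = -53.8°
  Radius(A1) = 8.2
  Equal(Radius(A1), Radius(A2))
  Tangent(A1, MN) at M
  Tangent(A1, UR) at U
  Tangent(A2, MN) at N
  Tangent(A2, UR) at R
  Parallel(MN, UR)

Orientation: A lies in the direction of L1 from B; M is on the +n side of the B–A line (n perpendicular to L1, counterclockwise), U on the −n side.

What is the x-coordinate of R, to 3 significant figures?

17.6

Tangency of A1 to both parallel lines with radius 8.2 puts M and U at B ± 8.2·n: M = (6.62, 4.84), U = (-6.62, -4.84). Equal radii place N and R the same way about A: N = A + 8.2·n = (30.8, -28.2), R = A − 8.2·n = (17.6, -37.9). So R.x = 17.6.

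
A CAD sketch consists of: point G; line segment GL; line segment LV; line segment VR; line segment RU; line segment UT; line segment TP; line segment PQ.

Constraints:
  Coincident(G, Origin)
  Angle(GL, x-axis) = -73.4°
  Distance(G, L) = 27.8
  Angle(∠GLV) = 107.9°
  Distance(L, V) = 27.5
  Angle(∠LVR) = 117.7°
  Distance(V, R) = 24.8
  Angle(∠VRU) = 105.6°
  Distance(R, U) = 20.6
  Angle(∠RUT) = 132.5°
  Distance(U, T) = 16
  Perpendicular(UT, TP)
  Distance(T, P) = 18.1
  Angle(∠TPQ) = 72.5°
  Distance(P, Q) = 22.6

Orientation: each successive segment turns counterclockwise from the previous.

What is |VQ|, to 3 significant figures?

25.4

UT is perpendicular to TP, so TP runs at -87.1°; with |TP| = 18.1, P = (17.7, -10.0). ∠TPQ = 72.5° gives PQ at 20.4° from the x-axis; with |PQ| = 22.6, Q = (38.9, -2.12). Then |VQ| = |Q − V| = 25.4.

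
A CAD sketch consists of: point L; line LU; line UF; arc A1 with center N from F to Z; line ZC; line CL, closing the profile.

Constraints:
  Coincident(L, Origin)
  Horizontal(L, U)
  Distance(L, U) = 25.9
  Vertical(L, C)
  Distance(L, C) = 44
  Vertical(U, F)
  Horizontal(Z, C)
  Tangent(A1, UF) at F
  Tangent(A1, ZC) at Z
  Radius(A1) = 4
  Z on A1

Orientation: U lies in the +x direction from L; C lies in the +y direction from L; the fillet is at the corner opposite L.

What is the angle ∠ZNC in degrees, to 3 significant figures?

79.6°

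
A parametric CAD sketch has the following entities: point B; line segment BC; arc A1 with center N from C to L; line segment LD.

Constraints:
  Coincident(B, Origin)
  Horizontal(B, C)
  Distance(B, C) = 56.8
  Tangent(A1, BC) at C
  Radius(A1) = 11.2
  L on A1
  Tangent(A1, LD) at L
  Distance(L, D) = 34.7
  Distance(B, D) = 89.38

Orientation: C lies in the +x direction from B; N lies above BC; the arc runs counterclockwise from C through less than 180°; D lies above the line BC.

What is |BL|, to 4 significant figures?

67.50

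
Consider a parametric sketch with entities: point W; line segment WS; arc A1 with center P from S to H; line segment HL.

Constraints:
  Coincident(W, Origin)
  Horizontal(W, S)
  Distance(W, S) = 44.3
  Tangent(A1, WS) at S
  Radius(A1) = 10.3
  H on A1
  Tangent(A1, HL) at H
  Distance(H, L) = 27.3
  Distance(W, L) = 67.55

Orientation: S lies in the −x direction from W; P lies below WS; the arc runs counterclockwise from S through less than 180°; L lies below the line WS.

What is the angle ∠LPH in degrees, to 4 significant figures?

69.33°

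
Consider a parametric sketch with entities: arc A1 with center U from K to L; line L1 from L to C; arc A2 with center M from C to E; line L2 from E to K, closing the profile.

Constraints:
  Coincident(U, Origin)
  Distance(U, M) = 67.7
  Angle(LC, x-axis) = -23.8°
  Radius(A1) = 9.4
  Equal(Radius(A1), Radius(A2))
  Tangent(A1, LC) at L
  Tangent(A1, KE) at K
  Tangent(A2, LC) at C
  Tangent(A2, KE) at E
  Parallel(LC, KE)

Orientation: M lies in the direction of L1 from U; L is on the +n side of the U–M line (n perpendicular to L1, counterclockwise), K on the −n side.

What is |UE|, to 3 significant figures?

68.3

The slot axis is L1's direction at -23.8°, so u = (cos -23.8°, sin -23.8°) = (0.915, -0.404) and n = (−sin -23.8°, cos -23.8°) = (0.404, 0.915). U is at the origin and M lies 67.7 along u from U, so M = 67.7·u = (61.9, -27.3). Tangency of A1 to both parallel lines with radius 9.4 puts L and K at U ± 9.4·n: L = (3.79, 8.60), K = (-3.79, -8.60). Equal radii place C and E the same way about M: C = M + 9.4·n = (65.7, -18.7), E = M − 9.4·n = (58.1, -35.9). Then |UE| = |E − U| = 68.3.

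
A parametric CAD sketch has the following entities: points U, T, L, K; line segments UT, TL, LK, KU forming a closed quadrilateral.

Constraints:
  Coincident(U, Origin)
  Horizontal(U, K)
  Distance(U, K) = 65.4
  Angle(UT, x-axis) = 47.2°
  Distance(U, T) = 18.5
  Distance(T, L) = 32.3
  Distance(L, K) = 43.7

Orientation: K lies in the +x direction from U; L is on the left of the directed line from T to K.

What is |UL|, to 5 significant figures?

50.675

Checks: |TL| = 32.30 ✓; |LK| = 43.70 ✓.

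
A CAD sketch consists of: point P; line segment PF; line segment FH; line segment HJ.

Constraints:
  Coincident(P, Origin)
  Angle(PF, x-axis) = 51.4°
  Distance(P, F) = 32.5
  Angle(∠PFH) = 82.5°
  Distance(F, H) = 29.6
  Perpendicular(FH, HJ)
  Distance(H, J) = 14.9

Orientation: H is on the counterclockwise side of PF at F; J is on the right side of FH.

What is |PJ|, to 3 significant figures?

53.5

P is at the origin; PF runs at 51.4° with length 32.5, so F = 32.5·(cos 51.4°, sin 51.4°) = (20.3, 25.4). ∠PFH = 82.5°, so FH runs at 51.4° + (180° − 82.5°) = 149° from the x-axis; with |FH| = 29.6, H = F + 29.6·(cos 149°, sin 149°) = (-5.07, 40.7). FH ⟂ HJ; with |HJ| = 14.9 on the right of FH, J = H + 14.9·(0.517, 0.856) = (2.63, 53.4). Then |PJ| = |J − P| = 53.5.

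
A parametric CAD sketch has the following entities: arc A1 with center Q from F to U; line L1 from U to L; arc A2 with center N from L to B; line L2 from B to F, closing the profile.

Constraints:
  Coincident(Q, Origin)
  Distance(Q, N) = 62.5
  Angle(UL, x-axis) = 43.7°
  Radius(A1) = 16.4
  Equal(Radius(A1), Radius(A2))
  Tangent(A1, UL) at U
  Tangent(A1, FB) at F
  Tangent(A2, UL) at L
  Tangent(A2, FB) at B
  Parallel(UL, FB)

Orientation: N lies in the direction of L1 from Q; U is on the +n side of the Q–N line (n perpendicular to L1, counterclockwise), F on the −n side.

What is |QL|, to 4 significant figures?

64.62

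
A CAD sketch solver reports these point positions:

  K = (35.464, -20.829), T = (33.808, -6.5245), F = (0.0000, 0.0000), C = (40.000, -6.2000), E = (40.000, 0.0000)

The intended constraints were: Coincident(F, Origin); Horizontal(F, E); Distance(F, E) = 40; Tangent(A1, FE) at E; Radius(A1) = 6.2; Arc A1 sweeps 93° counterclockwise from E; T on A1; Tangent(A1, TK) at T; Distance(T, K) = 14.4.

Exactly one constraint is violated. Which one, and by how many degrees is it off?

Tangent(A1, TK) at T — off by 3.60°.

F = (0.00, 0.00) ✓; F.y = 0.00, E.y = 0.00 ✓; |FE| = 40.00 ✓; ∠(CE, EF) = 90.00° ✓; |CE| = 6.200 ✓; bearing(C→T) − bearing(C→E) = 93.00° ✓; |CT| = 6.200 ✓; ∠(CT, TK) = 86.40° ✗; |TK| = 14.40 ✓.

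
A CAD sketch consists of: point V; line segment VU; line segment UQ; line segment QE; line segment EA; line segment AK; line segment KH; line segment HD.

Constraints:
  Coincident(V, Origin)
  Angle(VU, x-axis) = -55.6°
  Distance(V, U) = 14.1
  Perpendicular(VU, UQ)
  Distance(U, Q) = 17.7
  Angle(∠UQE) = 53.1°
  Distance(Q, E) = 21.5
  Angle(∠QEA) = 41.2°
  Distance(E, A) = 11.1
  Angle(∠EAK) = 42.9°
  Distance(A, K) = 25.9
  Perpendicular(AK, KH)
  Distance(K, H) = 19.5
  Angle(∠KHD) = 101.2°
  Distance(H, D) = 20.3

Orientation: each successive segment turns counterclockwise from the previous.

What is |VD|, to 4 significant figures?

15.30

V is at the origin; VU runs at -55.6° with length 14.1, so U = (7.966, -11.63). VU is perpendicular to UQ, so UQ runs at 34.40°; with |UQ| = 17.7, Q = (22.57, -1.634). ∠UQE = 53.1° gives QE at 161.3° from the x-axis; with |QE| = 21.5, E = (2.206, 5.259). ∠QEA = 41.2° gives EA at -59.90° from the x-axis; with |EA| = 11.1, A = (7.772, -4.344). ∠EAK = 42.9° gives AK at 77.20° from the x-axis; with |AK| = 25.9, K = (13.51, 20.91). AK ⟂ KH, so KH runs at 167.2°; with |KH| = 19.5, H = (-5.505, 25.23). ∠KHD = 101.2° gives HD at -114.0° from the x-axis; with |HD| = 20.3, D = (-13.76, 6.687). Then |VD| = |D − V| = 15.30.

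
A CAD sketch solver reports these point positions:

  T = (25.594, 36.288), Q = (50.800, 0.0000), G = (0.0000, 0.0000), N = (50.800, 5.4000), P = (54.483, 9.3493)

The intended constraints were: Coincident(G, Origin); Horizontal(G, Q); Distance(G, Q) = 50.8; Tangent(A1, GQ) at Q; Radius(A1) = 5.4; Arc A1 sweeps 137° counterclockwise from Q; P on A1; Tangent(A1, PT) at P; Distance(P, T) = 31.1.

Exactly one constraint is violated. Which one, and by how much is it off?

Distance(P, T) = 31.1 — off by 8.40.

G = (0.00, 0.00) ✓; G.y = 0.00, Q.y = 0.00 ✓; |GQ| = 50.80 ✓; ∠(NQ, QG) = 90.00° ✓; |NQ| = 5.400 ✓; bearing(N→P) − bearing(N→Q) = 137.0° ✓; |NP| = 5.400 ✓; ∠(NP, PT) = 90.00° ✓; |PT| = 39.50 ✗.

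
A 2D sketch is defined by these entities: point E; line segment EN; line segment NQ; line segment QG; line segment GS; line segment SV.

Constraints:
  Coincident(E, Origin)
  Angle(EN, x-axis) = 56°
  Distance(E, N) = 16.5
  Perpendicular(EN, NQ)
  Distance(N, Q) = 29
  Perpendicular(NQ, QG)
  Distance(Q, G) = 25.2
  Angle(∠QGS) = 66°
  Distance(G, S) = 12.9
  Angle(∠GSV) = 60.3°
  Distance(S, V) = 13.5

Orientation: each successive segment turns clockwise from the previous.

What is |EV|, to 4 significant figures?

28.46

E is at the origin; EN runs at 56.0° with length 16.5, so N = (9.227, 13.68). EN ⟂ NQ, so NQ runs at -34.00°; with |NQ| = 29.0, Q = (33.27, -2.537). NQ ⟂ QG, so QG runs at -124.0°; with |QG| = 25.2, G = (19.18, -23.43). ∠QGS = 66.0° gives GS at 122.0° from the x-axis; with |GS| = 12.9, S = (12.34, -12.49). ∠GSV = 60.3° gives SV at 2.300° from the x-axis; with |SV| = 13.5, V = (25.83, -11.95). Then |EV| = |V − E| = 28.46.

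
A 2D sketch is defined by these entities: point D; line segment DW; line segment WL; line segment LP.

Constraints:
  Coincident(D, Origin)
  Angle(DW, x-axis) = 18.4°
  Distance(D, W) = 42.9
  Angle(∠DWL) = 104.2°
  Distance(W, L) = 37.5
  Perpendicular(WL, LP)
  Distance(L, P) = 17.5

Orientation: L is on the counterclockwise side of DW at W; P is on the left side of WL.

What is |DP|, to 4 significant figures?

53.73

D is at the origin; DW runs at 18.4° with length 42.9, so W = 42.9·(cos 18.4°, sin 18.4°) = (40.71, 13.54). ∠DWL = 104.2°, so WL runs at 18.4° + (180° − 104.2°) = 94.20° from the x-axis; with |WL| = 37.5, L = W + 37.5·(cos 94.20°, sin 94.20°) = (37.96, 50.94). The perpendicularity gives LP at right angles to WL; with |LP| = 17.5 on the left of WL, P = L + 17.5·(-0.9973, -0.07324) = (20.51, 49.66). Then |DP| = |P − D| = 53.73.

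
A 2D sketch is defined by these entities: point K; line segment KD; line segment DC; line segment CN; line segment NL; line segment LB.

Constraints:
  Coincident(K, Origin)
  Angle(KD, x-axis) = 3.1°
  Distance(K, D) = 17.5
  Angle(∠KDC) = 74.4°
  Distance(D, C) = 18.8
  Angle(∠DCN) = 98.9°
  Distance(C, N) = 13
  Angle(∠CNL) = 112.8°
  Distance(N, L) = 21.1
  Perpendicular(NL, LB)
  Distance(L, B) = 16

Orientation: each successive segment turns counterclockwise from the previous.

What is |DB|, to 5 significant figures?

11.715

K is at the origin; KD runs at 3.1° with length 17.5, so D = (17.474, 0.94638). ∠KDC = 74.4° gives DC at 108.70° from the x-axis; with |DC| = 18.8, C = (11.447, 18.754). ∠DCN = 98.9° gives CN at -170.20° from the x-axis; with |CN| = 13.0, N = (-1.3634, 16.541). ∠CNL = 112.8° gives NL at -103.00° from the x-axis; with |NL| = 21.1, L = (-6.1099, -4.0180). The perpendicularity gives LB at right angles to NL, so LB runs at -13.000°; with |LB| = 16.0, B = (9.4800, -7.6172). Then |DB| = |B − D| = 11.715.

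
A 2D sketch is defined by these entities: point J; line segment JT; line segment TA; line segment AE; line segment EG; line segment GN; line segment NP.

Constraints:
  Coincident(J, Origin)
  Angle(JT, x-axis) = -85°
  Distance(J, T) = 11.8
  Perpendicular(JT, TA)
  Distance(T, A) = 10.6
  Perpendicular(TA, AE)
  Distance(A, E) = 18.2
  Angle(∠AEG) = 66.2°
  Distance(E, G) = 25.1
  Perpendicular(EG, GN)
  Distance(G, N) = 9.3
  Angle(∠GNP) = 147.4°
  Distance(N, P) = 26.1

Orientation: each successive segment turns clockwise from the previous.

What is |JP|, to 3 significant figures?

29.7

J is at the origin; JT runs at -85.0° with length 11.8, so T = (1.03, -11.8). The perpendicularity gives TA at right angles to JT, so TA runs at -175°; with |TA| = 10.6, A = (-9.53, -12.7). TA ⟂ AE, so AE runs at 95.0°; with |AE| = 18.2, E = (-11.1, 5.45). ∠AEG = 66.2° gives EG at -18.8° from the x-axis; with |EG| = 25.1, G = (12.6, -2.64). The perpendicularity gives GN at right angles to EG, so GN runs at -109°; with |GN| = 9.3, N = (9.65, -11.4). ∠GNP = 147.4° gives NP at -141° from the x-axis; with |NP| = 26.1, P = (-10.8, -27.7). Then |JP| = |P − J| = 29.7.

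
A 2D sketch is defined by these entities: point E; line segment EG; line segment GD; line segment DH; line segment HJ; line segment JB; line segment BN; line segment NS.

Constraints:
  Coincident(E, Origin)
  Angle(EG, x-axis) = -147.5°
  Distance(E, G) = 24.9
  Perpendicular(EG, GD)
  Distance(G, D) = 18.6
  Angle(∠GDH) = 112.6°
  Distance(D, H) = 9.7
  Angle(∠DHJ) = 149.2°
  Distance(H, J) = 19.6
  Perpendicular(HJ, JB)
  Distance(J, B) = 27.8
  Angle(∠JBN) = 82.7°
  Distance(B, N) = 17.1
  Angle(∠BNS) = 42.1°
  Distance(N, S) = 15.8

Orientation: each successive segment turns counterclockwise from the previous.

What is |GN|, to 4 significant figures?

8.617

E is at the origin; EG runs at -147.5° with length 24.9, so G = (-21.00, -13.38). EG ⟂ GD, so GD runs at -57.50°; with |GD| = 18.6, D = (-11.01, -29.07). ∠GDH = 112.6° gives DH at 9.900° from the x-axis; with |DH| = 9.7, H = (-1.451, -27.40). ∠DHJ = 149.2° gives HJ at 40.70° from the x-axis; with |HJ| = 19.6, J = (13.41, -14.62). HJ ⟂ JB, so JB runs at 130.7°; with |JB| = 27.8, B = (-4.720, 6.459). ∠JBN = 82.7° gives BN at -132.0° from the x-axis; with |BN| = 17.1, N = (-16.16, -6.249). Then |GN| = |N − G| = 8.617.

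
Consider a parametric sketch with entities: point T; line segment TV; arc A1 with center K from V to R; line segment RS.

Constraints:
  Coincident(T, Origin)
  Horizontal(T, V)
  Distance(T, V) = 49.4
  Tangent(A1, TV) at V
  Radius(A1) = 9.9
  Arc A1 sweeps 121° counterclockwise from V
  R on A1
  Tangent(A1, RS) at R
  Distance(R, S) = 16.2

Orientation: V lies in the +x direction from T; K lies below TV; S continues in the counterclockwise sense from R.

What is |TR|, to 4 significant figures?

43.58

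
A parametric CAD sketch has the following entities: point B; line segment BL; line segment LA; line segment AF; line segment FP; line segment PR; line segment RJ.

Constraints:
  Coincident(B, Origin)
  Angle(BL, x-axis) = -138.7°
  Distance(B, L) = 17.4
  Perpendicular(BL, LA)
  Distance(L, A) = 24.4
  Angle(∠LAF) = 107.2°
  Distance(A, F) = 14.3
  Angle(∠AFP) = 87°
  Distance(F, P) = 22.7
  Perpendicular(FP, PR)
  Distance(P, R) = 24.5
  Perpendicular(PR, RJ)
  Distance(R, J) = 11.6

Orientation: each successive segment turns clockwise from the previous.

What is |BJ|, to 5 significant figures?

27.460

B is at the origin; BL runs at -138.7° with length 17.4, so L = (-13.072, -11.484). BL ⟂ LA, so LA runs at 131.30°; with |LA| = 24.4, A = (-29.176, 6.8468). ∠LAF = 107.2° gives AF at 58.500° from the x-axis; with |AF| = 14.3, F = (-21.704, 19.040). ∠AFP = 87.0° gives FP at -34.500° from the x-axis; with |FP| = 22.7, P = (-2.9966, 6.1821). FP ⟂ PR, so PR runs at -124.50°; with |PR| = 24.5, R = (-16.874, -14.009). PR ⟂ RJ, so RJ runs at 145.50°; with |RJ| = 11.6, J = (-26.433, -7.4386). Then |BJ| = |J − B| = 27.460.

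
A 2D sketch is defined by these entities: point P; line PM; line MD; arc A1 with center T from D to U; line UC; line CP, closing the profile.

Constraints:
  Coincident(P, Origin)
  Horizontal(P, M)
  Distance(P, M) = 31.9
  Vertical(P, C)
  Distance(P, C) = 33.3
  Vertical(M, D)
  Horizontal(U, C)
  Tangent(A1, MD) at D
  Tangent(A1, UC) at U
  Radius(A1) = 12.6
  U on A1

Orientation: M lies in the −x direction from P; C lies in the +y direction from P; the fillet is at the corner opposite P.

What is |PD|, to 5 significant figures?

38.028

The virtual corner opposite P is at (-31.900, 33.300). Since A1 is tangent to MD there, TD ⟂ MD and since A1 is tangent to UC there, TU ⟂ UC, with radius 12.6, so the center T sits 12.6 in from both sides at T = (-19.300, 20.700). That places the tangent points at D = (-31.900, 20.700) on MD and U = (-19.300, 33.300) on UC. Then |PD| = |D − P| = 38.028.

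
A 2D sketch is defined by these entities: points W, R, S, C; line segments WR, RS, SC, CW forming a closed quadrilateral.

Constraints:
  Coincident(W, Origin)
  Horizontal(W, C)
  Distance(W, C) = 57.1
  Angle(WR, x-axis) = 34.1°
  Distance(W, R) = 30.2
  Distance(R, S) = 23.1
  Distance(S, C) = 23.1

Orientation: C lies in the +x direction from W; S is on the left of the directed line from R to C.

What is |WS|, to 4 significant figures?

52.19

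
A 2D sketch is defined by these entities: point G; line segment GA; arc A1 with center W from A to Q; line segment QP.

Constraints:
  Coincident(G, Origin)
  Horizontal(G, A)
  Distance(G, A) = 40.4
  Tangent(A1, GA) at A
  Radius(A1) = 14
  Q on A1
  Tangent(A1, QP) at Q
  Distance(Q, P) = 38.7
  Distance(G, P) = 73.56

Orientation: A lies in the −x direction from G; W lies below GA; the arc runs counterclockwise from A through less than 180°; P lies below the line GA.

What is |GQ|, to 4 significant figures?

56.50

G is at the origin; GA is horizontal with |GA| = 40.4 and A on the −x side, so A = (-40.40, 0.000). The tangent condition forces WA to be normal to GA, so W = A + (0, -14) = (-40.40, -14.00). Since WQ ⟂ QP (tangency), |WP| = √(14.0² + 38.7²) = 41.15 regardless of where Q sits on A1. So P lies on both circle(G, 73.56) and circle(W, 41.15); the below-GA intersection is P = (-49.91, -54.04). Q is the foot of the tangent from P: Q = (-54.31, -15.59).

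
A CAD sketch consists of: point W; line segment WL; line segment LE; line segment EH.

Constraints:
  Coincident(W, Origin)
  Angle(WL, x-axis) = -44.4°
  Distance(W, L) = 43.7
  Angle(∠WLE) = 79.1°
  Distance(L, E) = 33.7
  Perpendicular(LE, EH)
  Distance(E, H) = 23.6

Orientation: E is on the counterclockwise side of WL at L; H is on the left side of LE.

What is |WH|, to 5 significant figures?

31.937

∠WLE = 79.1°, so LE runs at -44.4° + (180° − 79.1°) = 56.500° from the x-axis; with |LE| = 33.7, E = L + 33.7·(cos 56.500°, sin 56.500°) = (49.823, -2.4733). LE is perpendicular to EH; with |EH| = 23.6 on the left of LE, H = E + 23.6·(-0.83389, 0.55194) = (30.143, 10.552). Then |WH| = |H − W| = 31.937.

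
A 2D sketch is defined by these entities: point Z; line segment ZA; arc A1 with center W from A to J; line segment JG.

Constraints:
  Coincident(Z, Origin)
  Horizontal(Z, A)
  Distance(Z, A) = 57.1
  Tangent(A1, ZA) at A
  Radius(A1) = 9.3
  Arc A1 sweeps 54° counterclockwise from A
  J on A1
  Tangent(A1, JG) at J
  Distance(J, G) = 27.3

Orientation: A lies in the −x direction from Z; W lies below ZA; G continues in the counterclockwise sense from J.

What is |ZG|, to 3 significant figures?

84.7

On A1, A sits at bearing 90° from W; a 54° counterclockwise sweep puts J at bearing 144°, so J = W + 9.3·(cos 144°, sin 144°) = (-64.6, -3.83). A1 meets JG tangentially, so WJ is at right angles to JG, so JG runs along (−sin 144°, cos 144°); with |JG| = 27.3, G = (-80.7, -25.9). Then |ZG| = |G − Z| = 84.7.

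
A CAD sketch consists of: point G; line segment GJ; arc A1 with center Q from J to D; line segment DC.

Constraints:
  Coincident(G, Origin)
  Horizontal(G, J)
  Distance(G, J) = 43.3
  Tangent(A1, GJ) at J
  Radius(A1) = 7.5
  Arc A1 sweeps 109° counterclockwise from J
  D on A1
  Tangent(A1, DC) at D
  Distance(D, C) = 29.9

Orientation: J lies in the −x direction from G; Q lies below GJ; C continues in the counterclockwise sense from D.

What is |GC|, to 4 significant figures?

55.80

G is at the origin; G and J share the same y with |GJ| = 43.3 and J on the −x side, so J = (-43.30, 0.000). A1 meets GJ tangentially, so QJ is at right angles to GJ, so Q = J + (0, -7.5) = (-43.30, -7.500). On A1, J sits at bearing 90° from Q; a 109° counterclockwise sweep puts D at bearing 199°, so D = Q + 7.5·(cos 199°, sin 199°) = (-50.39, -9.942). A1 meets DC tangentially, so QD is at right angles to DC, so DC runs along (−sin 199°, cos 199°); with |DC| = 29.9, C = (-40.66, -38.21). Then |GC| = |C − G| = 55.80.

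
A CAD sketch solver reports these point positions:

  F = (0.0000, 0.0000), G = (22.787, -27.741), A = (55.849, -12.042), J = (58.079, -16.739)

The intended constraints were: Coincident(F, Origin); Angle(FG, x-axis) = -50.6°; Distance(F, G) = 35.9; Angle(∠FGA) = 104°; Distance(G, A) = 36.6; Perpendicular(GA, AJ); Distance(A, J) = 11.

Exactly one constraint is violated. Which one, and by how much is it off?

Distance(A, J) = 11 — off by 5.80.

F = (0.00, 0.00) ✓; FG at -50.60° ✓; |FG| = 35.90 ✓; ∠FGA = 104.0° ✓; |GA| = 36.60 ✓; ∠(GA, AJ) = 90.00° ✓; |AJ| = 5.199 ✗.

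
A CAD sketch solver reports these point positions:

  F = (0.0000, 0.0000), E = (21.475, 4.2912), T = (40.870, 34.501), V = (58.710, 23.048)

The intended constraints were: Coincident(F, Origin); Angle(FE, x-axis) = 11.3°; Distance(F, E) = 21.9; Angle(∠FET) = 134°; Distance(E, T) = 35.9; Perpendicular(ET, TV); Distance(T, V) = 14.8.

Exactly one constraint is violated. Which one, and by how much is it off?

Distance(T, V) = 14.8 — off by 6.40.

F = (0.00, 0.00) ✓; FE at 11.30° ✓; |FE| = 21.90 ✓; ∠FET = 134.0° ✓; |ET| = 35.90 ✓; ∠(ET, TV) = 90.00° ✓; |TV| = 21.20 ✗.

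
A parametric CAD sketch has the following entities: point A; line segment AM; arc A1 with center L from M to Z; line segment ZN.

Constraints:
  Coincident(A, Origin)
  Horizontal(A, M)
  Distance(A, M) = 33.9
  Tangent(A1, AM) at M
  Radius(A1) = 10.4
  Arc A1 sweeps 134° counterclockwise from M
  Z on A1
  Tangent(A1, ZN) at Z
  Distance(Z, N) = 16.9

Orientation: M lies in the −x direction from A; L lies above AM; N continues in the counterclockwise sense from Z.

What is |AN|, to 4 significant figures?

48.40

A is at the origin; A and M share the same y with |AM| = 33.9 and M on the −x side, so M = (-33.90, 0.000). Tangency of A1 to AM means the radius LM is perpendicular to AM, so L = M + (0, 10.4) = (-33.90, 10.40). On A1, M sits at bearing -90° from L; a 134° counterclockwise sweep puts Z at bearing 44°, so Z = L + 10.4·(cos 44°, sin 44°) = (-26.42, 17.62). Since A1 is tangent to ZN there, LZ ⟂ ZN, so ZN runs along (−sin 44°, cos 44°); with |ZN| = 16.9, N = (-38.16, 29.78). Then |AN| = |N − A| = 48.40.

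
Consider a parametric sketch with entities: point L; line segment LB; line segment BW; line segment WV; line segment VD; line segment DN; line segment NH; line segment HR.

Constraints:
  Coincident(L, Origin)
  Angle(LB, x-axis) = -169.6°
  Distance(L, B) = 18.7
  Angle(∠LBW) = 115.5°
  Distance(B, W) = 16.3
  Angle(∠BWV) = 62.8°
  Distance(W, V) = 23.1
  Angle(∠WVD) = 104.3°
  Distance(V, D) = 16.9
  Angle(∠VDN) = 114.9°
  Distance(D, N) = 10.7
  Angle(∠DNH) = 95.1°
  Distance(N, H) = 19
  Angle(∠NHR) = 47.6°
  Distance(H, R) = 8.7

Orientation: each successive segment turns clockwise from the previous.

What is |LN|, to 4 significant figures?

11.66

L is at the origin; LB runs at -169.6° with length 18.7, so B = (-18.39, -3.376). ∠LBW = 115.5° gives BW at 125.9° from the x-axis; with |BW| = 16.3, W = (-27.95, 9.828). ∠BWV = 62.8° gives WV at 8.700° from the x-axis; with |WV| = 23.1, V = (-5.116, 13.32). ∠WVD = 104.3° gives VD at -67.00° from the x-axis; with |VD| = 16.9, D = (1.487, -2.234). ∠VDN = 114.9° gives DN at -132.1° from the x-axis; with |DN| = 10.7, N = (-5.687, -10.17). Then |LN| = |N − L| = 11.66.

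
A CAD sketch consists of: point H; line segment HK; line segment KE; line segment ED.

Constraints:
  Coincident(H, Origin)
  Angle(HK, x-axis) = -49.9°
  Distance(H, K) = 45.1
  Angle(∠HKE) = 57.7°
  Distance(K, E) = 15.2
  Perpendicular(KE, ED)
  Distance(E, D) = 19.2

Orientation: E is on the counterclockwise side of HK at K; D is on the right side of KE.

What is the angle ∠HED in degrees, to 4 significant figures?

166.9°

∠HKE = 57.7°, so KE runs at -49.9° + (180° − 57.7°) = 72.40° from the x-axis; with |KE| = 15.2, E = K + 15.2·(cos 72.40°, sin 72.40°) = (33.65, -20.01). KE is perpendicular to ED; with |ED| = 19.2 on the right of KE, D = E + 19.2·(0.9532, -0.3024) = (51.95, -25.81). Then cos ∠HED = EH·ED / (|EH||ED|), giving 166.9°.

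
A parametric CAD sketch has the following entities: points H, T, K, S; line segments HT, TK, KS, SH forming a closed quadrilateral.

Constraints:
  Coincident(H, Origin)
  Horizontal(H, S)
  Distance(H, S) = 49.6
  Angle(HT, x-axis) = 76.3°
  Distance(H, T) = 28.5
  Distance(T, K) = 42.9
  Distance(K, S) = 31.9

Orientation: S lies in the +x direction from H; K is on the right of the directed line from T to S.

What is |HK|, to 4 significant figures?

24.22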